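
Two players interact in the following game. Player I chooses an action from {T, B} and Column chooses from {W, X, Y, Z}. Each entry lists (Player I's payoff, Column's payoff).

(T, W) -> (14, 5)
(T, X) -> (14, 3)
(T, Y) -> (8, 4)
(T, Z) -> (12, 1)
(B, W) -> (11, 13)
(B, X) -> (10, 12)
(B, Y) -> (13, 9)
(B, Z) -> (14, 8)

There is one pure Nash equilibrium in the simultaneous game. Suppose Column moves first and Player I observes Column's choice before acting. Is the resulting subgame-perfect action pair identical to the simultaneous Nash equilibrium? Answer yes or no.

no

Backward induction with Column moving first.
- W: BR = T, leader payoff 5.
- X: BR = T, leader payoff 3.
- Y: BR = B, leader payoff 9.
- Z: BR = B, leader payoff 8.
Maximizing over 5, 3, 9, 8, Column chooses Y. Subgame-perfect outcome: (B, Y) with payoffs (13, 9).
Under simultaneous play:
Player I's best replies: W→T; X→T; Y→B; Z→B.
Column's best replies: T→W; B→W.
The unique mutual best reply is (T, W), giving (14, 5).
Sequential outcome (B, Y) differs from the Nash profile (T, W).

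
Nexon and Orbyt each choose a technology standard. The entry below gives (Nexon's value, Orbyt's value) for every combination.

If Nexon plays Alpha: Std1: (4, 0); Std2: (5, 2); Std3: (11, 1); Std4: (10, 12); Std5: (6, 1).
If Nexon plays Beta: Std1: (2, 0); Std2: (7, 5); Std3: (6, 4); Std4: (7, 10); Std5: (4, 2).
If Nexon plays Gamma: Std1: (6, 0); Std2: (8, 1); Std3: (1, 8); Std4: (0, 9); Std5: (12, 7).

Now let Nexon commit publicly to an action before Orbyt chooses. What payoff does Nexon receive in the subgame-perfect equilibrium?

10

Orbyt best-responds to each possible Nexon move:
- Alpha → Orbyt plays Std4 (best of 0, 2, 1, 12, 1); Nexon gets 10.
- Beta → Orbyt plays Std4 (best of 0, 5, 4, 10, 2); Nexon gets 7.
- Gamma → Orbyt plays Std4 (best of 0, 1, 8, 9, 7); Nexon gets 0.
Among 10, 7, 0, the best is 10 at Alpha. Subgame-perfect outcome: (Alpha, Std4) with payoffs (10, 12).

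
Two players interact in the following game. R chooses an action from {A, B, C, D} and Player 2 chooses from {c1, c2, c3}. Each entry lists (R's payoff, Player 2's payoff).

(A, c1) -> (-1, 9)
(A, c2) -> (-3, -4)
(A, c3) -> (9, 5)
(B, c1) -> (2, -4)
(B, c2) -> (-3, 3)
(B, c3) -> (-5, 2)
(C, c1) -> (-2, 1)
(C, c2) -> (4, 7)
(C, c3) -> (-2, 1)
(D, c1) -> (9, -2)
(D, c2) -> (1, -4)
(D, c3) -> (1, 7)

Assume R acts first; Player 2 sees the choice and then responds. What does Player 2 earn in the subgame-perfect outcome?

Solve by backward induction (R leads).
- A → Player 2 plays c1 (best of 9, -4, 5); R gets -1.
- B → Player 2 plays c2 (best of -4, 3, 2); R gets -3.
- C → Player 2 plays c2 (best of 1, 7, 1); R gets 4.
- D → Player 2 plays c3 (best of -2, -4, 7); R gets 1.
Among -1, -3, 4, 1, the best is 4 at C. Subgame-perfect outcome: (C, c2) with payoffs (4, 7).

7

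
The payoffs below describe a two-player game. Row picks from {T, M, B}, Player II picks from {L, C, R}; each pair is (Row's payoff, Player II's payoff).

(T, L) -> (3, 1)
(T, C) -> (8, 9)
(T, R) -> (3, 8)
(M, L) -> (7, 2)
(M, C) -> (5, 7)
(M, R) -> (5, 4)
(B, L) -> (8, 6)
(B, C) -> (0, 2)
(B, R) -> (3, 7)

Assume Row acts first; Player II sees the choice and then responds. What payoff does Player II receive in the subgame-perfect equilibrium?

9

Work backward from Player II's decision.
- T → Player II plays C (best of 1, 9, 8); Row gets 8.
- M → Player II plays C (best of 2, 7, 4); Row gets 5.
- B → Player II plays R (best of 6, 2, 7); Row gets 3.
Among 8, 5, 3, the best is 8 at T. Subgame-perfect outcome: (T, C) with payoffs (8, 9).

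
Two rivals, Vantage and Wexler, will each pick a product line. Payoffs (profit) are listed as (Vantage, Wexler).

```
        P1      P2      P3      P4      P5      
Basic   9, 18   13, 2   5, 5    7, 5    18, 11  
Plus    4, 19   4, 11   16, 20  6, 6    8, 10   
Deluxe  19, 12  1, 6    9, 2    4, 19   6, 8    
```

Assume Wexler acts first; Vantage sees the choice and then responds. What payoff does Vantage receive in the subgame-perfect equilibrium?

Solve by backward induction (Wexler leads).
- P1: BR = Deluxe, leader payoff 12.
- P2: BR = Basic, leader payoff 2.
- P3: BR = Plus, leader payoff 20.
- P4: BR = Basic, leader payoff 5.
- P5: BR = Basic, leader payoff 11.
Among 12, 2, 20, 5, 11, the best is 20 at P3. Subgame-perfect outcome: (Plus, P3) with payoffs (16, 20).

16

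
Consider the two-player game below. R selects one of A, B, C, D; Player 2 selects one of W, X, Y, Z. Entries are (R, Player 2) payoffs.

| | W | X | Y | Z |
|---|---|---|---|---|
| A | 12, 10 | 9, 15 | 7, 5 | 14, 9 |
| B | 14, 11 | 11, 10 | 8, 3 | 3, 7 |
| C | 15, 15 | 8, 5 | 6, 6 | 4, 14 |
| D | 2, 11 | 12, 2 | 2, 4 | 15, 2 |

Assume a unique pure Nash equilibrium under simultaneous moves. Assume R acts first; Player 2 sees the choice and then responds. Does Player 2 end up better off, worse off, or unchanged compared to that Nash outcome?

Backward induction with R moving first.
- A: Player 2 compares 10, 15, 5, 9 and picks X; R would get 9.
- B: Player 2 compares 11, 10, 3, 7 and picks W; R would get 14.
- C: Player 2 compares 15, 5, 6, 14 and picks W; R would get 15.
- D: Player 2 compares 11, 2, 4, 2 and picks W; R would get 2.
R's induced payoffs are 9, 14, 15, 2, so R commits to C. Subgame-perfect outcome: (C, W) with payoffs (15, 15).
Now find the simultaneous Nash equilibrium.
R's best replies: W→C; X→D; Y→B; Z→D.
Player 2's best replies: A→X; B→W; C→W; D→W.
Only (C, W) has each player best-responding; Nash payoffs (15, 15).
Player 2 earns 15 sequentially versus 15 at the Nash outcome: unchanged.

unchanged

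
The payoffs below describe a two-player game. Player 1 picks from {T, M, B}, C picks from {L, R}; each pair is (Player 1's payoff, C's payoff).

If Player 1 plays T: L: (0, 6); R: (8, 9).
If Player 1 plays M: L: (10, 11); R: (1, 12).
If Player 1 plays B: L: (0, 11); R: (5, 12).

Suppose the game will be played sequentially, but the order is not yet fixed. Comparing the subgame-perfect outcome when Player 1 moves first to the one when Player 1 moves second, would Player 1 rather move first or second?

If Player 1 leads: C's best replies are T→R, M→R, B→R; Player 1's induced payoffs 8, 1, 5; outcome (T, R), payoffs (8, 9).
If C leads: Player 1's best replies are L→M, R→T; C's induced payoffs 11, 9; outcome (M, L), payoffs (10, 11).
Player 1 gets 8 moving first and 10 moving second, so Player 1 prefers to move second.

second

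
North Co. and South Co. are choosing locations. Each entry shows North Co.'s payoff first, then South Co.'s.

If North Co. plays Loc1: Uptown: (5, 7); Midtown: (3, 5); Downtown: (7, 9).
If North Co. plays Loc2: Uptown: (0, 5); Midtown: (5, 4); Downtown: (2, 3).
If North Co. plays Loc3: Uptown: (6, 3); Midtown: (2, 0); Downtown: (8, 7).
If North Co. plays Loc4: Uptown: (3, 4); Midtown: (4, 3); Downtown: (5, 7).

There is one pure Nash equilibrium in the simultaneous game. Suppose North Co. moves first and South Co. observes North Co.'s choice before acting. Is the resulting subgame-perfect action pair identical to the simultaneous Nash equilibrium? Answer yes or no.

Backward induction with North Co. moving first.
- Loc1: BR = Downtown, leader payoff 7.
- Loc2: BR = Uptown, leader payoff 0.
- Loc3: BR = Downtown, leader payoff 8.
- Loc4: BR = Downtown, leader payoff 5.
North Co.'s induced payoffs are 7, 0, 8, 5, so North Co. commits to Loc3. Subgame-perfect outcome: (Loc3, Downtown) with payoffs (8, 7).
For the simultaneous game, intersect best replies.
North Co.'s best replies: Uptown→Loc3; Midtown→Loc2; Downtown→Loc3.
South Co.'s best replies: Loc1→Downtown; Loc2→Uptown; Loc3→Downtown; Loc4→Downtown.
Only (Loc3, Downtown) has each player best-responding; Nash payoffs (8, 7).
Sequential outcome (Loc3, Downtown) coincides with the Nash profile (Loc3, Downtown).

yes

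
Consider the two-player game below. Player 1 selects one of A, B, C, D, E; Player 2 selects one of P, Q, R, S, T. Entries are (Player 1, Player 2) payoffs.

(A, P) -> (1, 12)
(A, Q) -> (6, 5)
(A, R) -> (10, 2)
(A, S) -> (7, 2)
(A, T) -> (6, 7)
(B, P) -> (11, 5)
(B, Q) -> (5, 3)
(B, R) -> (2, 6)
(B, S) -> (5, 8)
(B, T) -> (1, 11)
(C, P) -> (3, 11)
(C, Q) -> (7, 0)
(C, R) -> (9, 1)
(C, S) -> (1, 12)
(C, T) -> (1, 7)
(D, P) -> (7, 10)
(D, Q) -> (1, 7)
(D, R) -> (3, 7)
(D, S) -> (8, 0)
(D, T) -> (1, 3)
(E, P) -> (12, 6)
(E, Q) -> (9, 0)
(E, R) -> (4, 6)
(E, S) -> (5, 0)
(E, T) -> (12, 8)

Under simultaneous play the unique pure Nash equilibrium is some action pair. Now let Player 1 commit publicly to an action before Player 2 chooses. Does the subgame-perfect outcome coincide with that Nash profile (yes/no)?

yes

Backward induction with Player 1 moving first.
- A: Player 2 compares 12, 5, 2, 2, 7 and picks P; Player 1 would get 1.
- B: Player 2 compares 5, 3, 6, 8, 11 and picks T; Player 1 would get 1.
- C: Player 2 compares 11, 0, 1, 12, 7 and picks S; Player 1 would get 1.
- D: Player 2 compares 10, 7, 7, 0, 3 and picks P; Player 1 would get 7.
- E: Player 2 compares 6, 0, 6, 0, 8 and picks T; Player 1 would get 12.
Among 1, 1, 1, 7, 12, the best is 12 at E. Subgame-perfect outcome: (E, T) with payoffs (12, 8).
Under simultaneous play:
Player 1's best replies: P→E; Q→E; R→A; S→D; T→E.
Player 2's best replies: A→P; B→T; C→S; D→P; E→T.
Only (E, T) has each player best-responding; Nash payoffs (12, 8).
Sequential outcome (E, T) coincides with the Nash profile (E, T).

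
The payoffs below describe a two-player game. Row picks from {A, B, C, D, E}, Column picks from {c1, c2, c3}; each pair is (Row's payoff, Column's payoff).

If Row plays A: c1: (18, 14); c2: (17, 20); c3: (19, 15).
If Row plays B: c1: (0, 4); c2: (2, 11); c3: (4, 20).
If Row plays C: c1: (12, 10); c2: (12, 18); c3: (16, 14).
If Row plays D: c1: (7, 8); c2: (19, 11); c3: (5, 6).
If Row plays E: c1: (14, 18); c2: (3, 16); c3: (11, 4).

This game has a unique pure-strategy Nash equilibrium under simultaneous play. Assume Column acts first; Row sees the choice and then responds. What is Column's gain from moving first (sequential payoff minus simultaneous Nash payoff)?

4

Backward induction with Column moving first.
- c1: Row compares 18, 0, 12, 7, 14 and picks A; Column would get 14.
- c2: Row compares 17, 2, 12, 19, 3 and picks D; Column would get 11.
- c3: Row compares 19, 4, 16, 5, 11 and picks A; Column would get 15.
Among 14, 11, 15, the best is 15 at c3. Subgame-perfect outcome: (A, c3) with payoffs (19, 15).
Under simultaneous play:
Row's best replies: c1→A; c2→D; c3→A.
Column's best replies: A→c2; B→c3; C→c2; D→c2; E→c1.
Only (D, c2) has each player best-responding; Nash payoffs (19, 11).
Column's commitment gain: 15 − 11 = 4.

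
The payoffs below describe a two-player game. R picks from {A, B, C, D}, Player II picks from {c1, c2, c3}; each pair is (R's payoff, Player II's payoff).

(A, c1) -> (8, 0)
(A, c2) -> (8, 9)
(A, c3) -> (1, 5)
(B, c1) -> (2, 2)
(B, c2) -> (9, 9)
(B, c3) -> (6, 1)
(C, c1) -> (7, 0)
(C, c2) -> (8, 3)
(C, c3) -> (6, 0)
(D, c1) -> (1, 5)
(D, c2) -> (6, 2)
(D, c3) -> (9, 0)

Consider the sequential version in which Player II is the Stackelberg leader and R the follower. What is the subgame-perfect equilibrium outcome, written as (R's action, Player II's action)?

Backward induction with Player II moving first.
- c1: R compares 8, 2, 7, 1 and picks A; Player II would get 0.
- c2: R compares 8, 9, 8, 6 and picks B; Player II would get 9.
- c3: R compares 1, 6, 6, 9 and picks D; Player II would get 0.
Among 0, 9, 0, the best is 9 at c2. Subgame-perfect outcome: (B, c2) with payoffs (9, 9).

(B, c2)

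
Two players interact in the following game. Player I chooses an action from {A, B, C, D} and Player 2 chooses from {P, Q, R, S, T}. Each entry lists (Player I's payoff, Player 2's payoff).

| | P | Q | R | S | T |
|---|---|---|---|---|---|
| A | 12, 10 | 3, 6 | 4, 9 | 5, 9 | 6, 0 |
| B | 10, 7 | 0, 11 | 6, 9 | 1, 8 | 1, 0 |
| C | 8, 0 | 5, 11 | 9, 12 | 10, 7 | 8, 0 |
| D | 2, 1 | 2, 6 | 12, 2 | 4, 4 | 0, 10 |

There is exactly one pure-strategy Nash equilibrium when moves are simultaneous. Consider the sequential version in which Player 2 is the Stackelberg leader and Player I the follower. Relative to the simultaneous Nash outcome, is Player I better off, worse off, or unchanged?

Backward induction with Player 2 moving first.
- P: BR = A, leader payoff 10.
- Q: BR = C, leader payoff 11.
- R: BR = D, leader payoff 2.
- S: BR = C, leader payoff 7.
- T: BR = C, leader payoff 0.
Among 10, 11, 2, 7, 0, the best is 11 at Q. Subgame-perfect outcome: (C, Q) with payoffs (5, 11).
For the simultaneous game, intersect best replies.
Player I's best replies: P→A; Q→C; R→D; S→C; T→C.
Player 2's best replies: A→P; B→Q; C→R; D→T.
Only (A, P) has each player best-responding; Nash payoffs (12, 10).
Player I earns 5 sequentially versus 12 at the Nash outcome: worse off.

worse off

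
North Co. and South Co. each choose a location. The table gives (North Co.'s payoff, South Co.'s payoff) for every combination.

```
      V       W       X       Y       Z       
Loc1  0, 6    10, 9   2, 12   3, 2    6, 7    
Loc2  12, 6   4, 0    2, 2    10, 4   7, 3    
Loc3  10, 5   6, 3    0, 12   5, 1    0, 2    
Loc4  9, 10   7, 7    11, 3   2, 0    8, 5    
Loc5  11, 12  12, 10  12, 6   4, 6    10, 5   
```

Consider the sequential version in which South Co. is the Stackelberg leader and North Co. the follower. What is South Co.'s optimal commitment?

W

Work backward from North Co.'s decision.
- V: BR = Loc2, leader payoff 6.
- W: BR = Loc5, leader payoff 10.
- X: BR = Loc5, leader payoff 6.
- Y: BR = Loc2, leader payoff 4.
- Z: BR = Loc5, leader payoff 5.
Among 6, 10, 6, 4, 5, the best is 10 at W. Subgame-perfect outcome: (Loc5, W) with payoffs (12, 10).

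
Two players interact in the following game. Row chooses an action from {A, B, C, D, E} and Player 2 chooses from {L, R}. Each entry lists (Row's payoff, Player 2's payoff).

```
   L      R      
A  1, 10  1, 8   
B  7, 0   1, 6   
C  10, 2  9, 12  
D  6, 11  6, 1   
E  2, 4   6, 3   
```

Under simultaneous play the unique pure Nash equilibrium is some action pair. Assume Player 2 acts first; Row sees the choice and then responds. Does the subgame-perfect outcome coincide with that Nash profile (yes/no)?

Backward induction with Player 2 moving first.
- L: Row compares 1, 7, 10, 6, 2 and picks C; Player 2 would get 2.
- R: Row compares 1, 1, 9, 6, 6 and picks C; Player 2 would get 12.
Maximizing over 2, 12, Player 2 chooses R. Subgame-perfect outcome: (C, R) with payoffs (9, 12).
Under simultaneous play:
Row's best replies: L→C; R→C.
Player 2's best replies: A→L; B→R; C→R; D→L; E→L.
The unique mutual best reply is (C, R), giving (9, 12).
Sequential outcome (C, R) coincides with the Nash profile (C, R).

yes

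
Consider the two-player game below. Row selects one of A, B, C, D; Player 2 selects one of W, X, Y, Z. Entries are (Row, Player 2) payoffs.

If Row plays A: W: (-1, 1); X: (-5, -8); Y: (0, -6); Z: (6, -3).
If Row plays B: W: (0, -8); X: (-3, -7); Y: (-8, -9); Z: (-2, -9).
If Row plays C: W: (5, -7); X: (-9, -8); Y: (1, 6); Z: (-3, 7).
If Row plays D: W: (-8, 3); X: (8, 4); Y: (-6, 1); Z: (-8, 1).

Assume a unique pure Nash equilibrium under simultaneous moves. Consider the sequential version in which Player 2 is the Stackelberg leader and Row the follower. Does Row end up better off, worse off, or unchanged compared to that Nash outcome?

worse off

Solve by backward induction (Player 2 leads).
- W: BR = C, leader payoff -7.
- X: BR = D, leader payoff 4.
- Y: BR = C, leader payoff 6.
- Z: BR = A, leader payoff -3.
Among -7, 4, 6, -3, the best is 6 at Y. Subgame-perfect outcome: (C, Y) with payoffs (1, 6).
Now find the simultaneous Nash equilibrium.
Row's best replies: W→C; X→D; Y→C; Z→A.
Player 2's best replies: A→W; B→X; C→Z; D→X.
The unique mutual best reply is (D, X), giving (8, 4).
Row earns 1 sequentially versus 8 at the Nash outcome: worse off.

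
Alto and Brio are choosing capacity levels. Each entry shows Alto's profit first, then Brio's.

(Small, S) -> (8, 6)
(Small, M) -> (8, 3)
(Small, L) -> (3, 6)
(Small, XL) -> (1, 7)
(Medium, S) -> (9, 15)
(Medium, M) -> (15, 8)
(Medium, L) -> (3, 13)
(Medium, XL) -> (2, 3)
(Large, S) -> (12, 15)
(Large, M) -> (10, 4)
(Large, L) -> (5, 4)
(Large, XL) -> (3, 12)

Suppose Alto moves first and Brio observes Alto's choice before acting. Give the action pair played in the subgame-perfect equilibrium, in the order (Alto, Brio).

Work backward from Brio's decision.
- Small → Brio plays XL (best of 6, 3, 6, 7); Alto gets 1.
- Medium → Brio plays S (best of 15, 8, 13, 3); Alto gets 9.
- Large → Brio plays S (best of 15, 4, 4, 12); Alto gets 12.
Among 1, 9, 12, the best is 12 at Large. Subgame-perfect outcome: (Large, S) with payoffs (12, 15).

(Large, S)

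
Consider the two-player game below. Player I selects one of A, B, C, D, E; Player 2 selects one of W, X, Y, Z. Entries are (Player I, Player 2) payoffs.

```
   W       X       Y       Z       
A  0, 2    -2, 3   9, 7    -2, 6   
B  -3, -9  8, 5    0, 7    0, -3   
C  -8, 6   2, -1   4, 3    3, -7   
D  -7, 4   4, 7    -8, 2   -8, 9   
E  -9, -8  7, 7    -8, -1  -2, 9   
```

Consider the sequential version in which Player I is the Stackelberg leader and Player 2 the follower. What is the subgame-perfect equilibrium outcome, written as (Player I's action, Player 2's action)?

(A, Y)

Solve by backward induction (Player I leads).
- A: Player 2 compares 2, 3, 7, 6 and picks Y; Player I would get 9.
- B: Player 2 compares -9, 5, 7, -3 and picks Y; Player I would get 0.
- C: Player 2 compares 6, -1, 3, -7 and picks W; Player I would get -8.
- D: Player 2 compares 4, 7, 2, 9 and picks Z; Player I would get -8.
- E: Player 2 compares -8, 7, -1, 9 and picks Z; Player I would get -2.
Among 9, 0, -8, -8, -2, the best is 9 at A. Subgame-perfect outcome: (A, Y) with payoffs (9, 7).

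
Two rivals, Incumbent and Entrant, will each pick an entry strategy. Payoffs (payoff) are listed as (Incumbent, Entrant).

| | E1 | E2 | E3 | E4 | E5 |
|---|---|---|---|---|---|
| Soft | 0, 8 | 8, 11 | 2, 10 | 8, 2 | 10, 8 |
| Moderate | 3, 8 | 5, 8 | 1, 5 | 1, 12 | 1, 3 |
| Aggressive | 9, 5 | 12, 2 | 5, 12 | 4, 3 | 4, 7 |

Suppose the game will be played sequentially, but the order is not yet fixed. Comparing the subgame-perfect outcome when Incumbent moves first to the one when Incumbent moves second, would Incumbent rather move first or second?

If Incumbent leads: Entrant's best replies are Soft→E2, Moderate→E4, Aggressive→E3; Incumbent's induced payoffs 8, 1, 5; outcome (Soft, E2), payoffs (8, 11).
If Entrant leads: Incumbent's best replies are E1→Aggressive, E2→Aggressive, E3→Aggressive, E4→Soft, E5→Soft; Entrant's induced payoffs 5, 2, 12, 2, 8; outcome (Aggressive, E3), payoffs (5, 12).
Incumbent gets 8 moving first and 5 moving second, so Incumbent prefers to move first.

first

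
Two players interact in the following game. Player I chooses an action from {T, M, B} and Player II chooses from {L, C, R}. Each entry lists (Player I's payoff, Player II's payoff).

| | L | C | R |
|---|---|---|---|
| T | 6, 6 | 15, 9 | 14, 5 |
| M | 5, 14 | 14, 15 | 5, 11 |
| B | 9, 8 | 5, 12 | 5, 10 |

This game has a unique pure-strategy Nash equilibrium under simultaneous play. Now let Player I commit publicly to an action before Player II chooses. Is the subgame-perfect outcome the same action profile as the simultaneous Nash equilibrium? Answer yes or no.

yes

Player II best-responds to each possible Player I move:
- T: Player II compares 6, 9, 5 and picks C; Player I would get 15.
- M: Player II compares 14, 15, 11 and picks C; Player I would get 14.
- B: Player II compares 8, 12, 10 and picks C; Player I would get 5.
Player I's induced payoffs are 15, 14, 5, so Player I commits to T. Subgame-perfect outcome: (T, C) with payoffs (15, 9).
Under simultaneous play:
Player I's best replies: L→B; C→T; R→T.
Player II's best replies: T→C; M→C; B→C.
Only (T, C) has each player best-responding; Nash payoffs (15, 9).
Sequential outcome (T, C) coincides with the Nash profile (T, C).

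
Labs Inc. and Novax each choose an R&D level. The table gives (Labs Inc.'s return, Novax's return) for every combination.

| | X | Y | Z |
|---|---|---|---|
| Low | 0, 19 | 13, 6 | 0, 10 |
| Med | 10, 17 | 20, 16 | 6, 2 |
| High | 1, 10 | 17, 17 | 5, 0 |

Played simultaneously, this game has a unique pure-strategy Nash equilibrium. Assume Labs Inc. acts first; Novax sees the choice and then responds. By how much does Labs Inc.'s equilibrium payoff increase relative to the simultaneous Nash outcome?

Solve by backward induction (Labs Inc. leads).
- Low: BR = X, leader payoff 0.
- Med: BR = X, leader payoff 10.
- High: BR = Y, leader payoff 17.
Labs Inc.'s induced payoffs are 0, 10, 17, so Labs Inc. commits to High. Subgame-perfect outcome: (High, Y) with payoffs (17, 17).
Now find the simultaneous Nash equilibrium.
Labs Inc.'s best replies: X→Med; Y→Med; Z→Med.
Novax's best replies: Low→X; Med→X; High→Y.
Only (Med, X) has each player best-responding; Nash payoffs (10, 17).
Labs Inc.'s commitment gain: 17 − 10 = 7.

7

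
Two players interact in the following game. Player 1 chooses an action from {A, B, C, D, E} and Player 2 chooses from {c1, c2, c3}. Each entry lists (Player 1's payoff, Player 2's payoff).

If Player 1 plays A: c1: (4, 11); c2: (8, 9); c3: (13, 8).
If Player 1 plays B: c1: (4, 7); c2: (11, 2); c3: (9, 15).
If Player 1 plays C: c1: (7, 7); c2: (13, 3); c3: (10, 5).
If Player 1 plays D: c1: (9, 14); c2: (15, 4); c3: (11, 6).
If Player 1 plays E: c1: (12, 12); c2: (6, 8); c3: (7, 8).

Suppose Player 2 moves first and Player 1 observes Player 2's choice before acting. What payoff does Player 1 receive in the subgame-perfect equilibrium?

Work backward from Player 1's decision.
- c1: Player 1 compares 4, 4, 7, 9, 12 and picks E; Player 2 would get 12.
- c2: Player 1 compares 8, 11, 13, 15, 6 and picks D; Player 2 would get 4.
- c3: Player 1 compares 13, 9, 10, 11, 7 and picks A; Player 2 would get 8.
Among 12, 4, 8, the best is 12 at c1. Subgame-perfect outcome: (E, c1) with payoffs (12, 12).

12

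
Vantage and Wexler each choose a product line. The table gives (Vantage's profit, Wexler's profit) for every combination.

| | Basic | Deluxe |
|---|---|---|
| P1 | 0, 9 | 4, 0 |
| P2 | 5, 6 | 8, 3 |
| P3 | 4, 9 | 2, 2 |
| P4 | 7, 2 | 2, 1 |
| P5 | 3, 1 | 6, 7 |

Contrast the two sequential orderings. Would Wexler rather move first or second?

first

If Vantage leads: Wexler's best replies are P1→Basic, P2→Basic, P3→Basic, P4→Basic, P5→Deluxe; Vantage's induced payoffs 0, 5, 4, 7, 6; outcome (P4, Basic), payoffs (7, 2).
If Wexler leads: Vantage's best replies are Basic→P4, Deluxe→P2; Wexler's induced payoffs 2, 3; outcome (P2, Deluxe), payoffs (8, 3).
Wexler gets 3 moving first and 2 moving second, so Wexler prefers to move first.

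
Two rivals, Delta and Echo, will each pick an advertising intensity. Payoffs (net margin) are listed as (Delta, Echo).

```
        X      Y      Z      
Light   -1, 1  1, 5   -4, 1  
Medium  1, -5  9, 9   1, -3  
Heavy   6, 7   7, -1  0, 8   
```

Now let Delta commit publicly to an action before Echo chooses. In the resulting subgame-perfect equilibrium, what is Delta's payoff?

9

Echo best-responds to each possible Delta move:
- Light: BR = Y, leader payoff 1.
- Medium: BR = Y, leader payoff 9.
- Heavy: BR = Z, leader payoff 0.
Among 1, 9, 0, the best is 9 at Medium. Subgame-perfect outcome: (Medium, Y) with payoffs (9, 9).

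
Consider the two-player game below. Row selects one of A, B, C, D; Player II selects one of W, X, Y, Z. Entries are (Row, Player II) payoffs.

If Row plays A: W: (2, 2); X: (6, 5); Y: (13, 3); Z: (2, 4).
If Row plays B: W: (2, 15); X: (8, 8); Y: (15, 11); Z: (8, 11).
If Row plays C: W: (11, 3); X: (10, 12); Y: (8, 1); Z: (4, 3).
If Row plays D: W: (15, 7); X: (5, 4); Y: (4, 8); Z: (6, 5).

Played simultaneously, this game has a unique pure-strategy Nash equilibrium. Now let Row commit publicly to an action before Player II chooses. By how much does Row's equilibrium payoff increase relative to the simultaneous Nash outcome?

Solve by backward induction (Row leads).
- A: Player II compares 2, 5, 3, 4 and picks X; Row would get 6.
- B: Player II compares 15, 8, 11, 11 and picks W; Row would get 2.
- C: Player II compares 3, 12, 1, 3 and picks X; Row would get 10.
- D: Player II compares 7, 4, 8, 5 and picks Y; Row would get 4.
Among 6, 2, 10, 4, the best is 10 at C. Subgame-perfect outcome: (C, X) with payoffs (10, 12).
For the simultaneous game, intersect best replies.
Row's best replies: W→D; X→C; Y→B; Z→B.
Player II's best replies: A→X; B→W; C→X; D→Y.
The unique mutual best reply is (C, X), giving (10, 12).
Row's commitment gain: 10 − 10 = 0.

0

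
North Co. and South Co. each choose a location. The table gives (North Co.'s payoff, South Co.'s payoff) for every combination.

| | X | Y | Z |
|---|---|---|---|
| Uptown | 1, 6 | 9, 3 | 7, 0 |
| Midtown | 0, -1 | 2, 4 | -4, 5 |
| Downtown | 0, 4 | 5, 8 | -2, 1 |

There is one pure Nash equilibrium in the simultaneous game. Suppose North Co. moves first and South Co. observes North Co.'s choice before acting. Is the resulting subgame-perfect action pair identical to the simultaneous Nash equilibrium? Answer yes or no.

Backward induction with North Co. moving first.
- Uptown: BR = X, leader payoff 1.
- Midtown: BR = Z, leader payoff -4.
- Downtown: BR = Y, leader payoff 5.
Maximizing over 1, -4, 5, North Co. chooses Downtown. Subgame-perfect outcome: (Downtown, Y) with payoffs (5, 8).
For the simultaneous game, intersect best replies.
North Co.'s best replies: X→Uptown; Y→Uptown; Z→Uptown.
South Co.'s best replies: Uptown→X; Midtown→Z; Downtown→Y.
The unique mutual best reply is (Uptown, X), giving (1, 6).
Sequential outcome (Downtown, Y) differs from the Nash profile (Uptown, X).

no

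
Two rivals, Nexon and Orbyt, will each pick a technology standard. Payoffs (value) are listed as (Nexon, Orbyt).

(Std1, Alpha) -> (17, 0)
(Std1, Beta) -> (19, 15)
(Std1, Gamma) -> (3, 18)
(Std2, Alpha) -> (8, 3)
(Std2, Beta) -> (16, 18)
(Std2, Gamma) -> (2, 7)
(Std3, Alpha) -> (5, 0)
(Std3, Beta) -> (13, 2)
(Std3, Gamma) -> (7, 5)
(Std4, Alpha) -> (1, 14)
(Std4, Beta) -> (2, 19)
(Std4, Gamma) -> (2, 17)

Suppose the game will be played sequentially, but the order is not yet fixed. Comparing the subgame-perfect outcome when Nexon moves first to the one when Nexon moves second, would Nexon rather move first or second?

If Nexon leads: Orbyt's best replies are Std1→Gamma, Std2→Beta, Std3→Gamma, Std4→Beta; Nexon's induced payoffs 3, 16, 7, 2; outcome (Std2, Beta), payoffs (16, 18).
If Orbyt leads: Nexon's best replies are Alpha→Std1, Beta→Std1, Gamma→Std3; Orbyt's induced payoffs 0, 15, 5; outcome (Std1, Beta), payoffs (19, 15).
Nexon gets 16 moving first and 19 moving second, so Nexon prefers to move second.

second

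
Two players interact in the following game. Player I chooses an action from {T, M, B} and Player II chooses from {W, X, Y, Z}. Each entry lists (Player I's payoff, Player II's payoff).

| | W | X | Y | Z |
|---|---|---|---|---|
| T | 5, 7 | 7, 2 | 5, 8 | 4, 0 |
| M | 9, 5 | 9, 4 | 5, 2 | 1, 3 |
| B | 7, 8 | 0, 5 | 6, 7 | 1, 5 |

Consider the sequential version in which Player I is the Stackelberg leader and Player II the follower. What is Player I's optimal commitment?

Solve by backward induction (Player I leads).
- T: Player II compares 7, 2, 8, 0 and picks Y; Player I would get 5.
- M: Player II compares 5, 4, 2, 3 and picks W; Player I would get 9.
- B: Player II compares 8, 5, 7, 5 and picks W; Player I would get 7.
Player I's induced payoffs are 5, 9, 7, so Player I commits to M. Subgame-perfect outcome: (M, W) with payoffs (9, 5).

M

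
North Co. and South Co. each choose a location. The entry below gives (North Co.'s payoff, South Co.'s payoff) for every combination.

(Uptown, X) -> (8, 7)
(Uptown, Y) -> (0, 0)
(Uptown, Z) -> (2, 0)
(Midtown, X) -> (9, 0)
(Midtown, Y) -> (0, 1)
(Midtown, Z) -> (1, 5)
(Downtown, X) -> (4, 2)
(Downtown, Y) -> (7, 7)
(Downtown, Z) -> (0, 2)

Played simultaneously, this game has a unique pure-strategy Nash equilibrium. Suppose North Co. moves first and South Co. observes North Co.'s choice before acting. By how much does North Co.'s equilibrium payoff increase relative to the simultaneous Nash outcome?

Backward induction with North Co. moving first.
- Uptown: South Co. compares 7, 0, 0 and picks X; North Co. would get 8.
- Midtown: South Co. compares 0, 1, 5 and picks Z; North Co. would get 1.
- Downtown: South Co. compares 2, 7, 2 and picks Y; North Co. would get 7.
Maximizing over 8, 1, 7, North Co. chooses Uptown. Subgame-perfect outcome: (Uptown, X) with payoffs (8, 7).
For the simultaneous game, intersect best replies.
North Co.'s best replies: X→Midtown; Y→Downtown; Z→Uptown.
South Co.'s best replies: Uptown→X; Midtown→Z; Downtown→Y.
The unique mutual best reply is (Downtown, Y), giving (7, 7).
North Co.'s commitment gain: 8 − 7 = 1.

1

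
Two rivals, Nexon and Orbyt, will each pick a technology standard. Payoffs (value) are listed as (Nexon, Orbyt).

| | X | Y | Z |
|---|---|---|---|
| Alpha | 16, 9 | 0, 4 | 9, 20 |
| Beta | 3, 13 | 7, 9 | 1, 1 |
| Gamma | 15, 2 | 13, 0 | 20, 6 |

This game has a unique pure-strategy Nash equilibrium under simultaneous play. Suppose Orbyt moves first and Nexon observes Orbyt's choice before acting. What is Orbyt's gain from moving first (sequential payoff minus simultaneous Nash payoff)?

3

Solve by backward induction (Orbyt leads).
- X → Nexon plays Alpha (best of 16, 3, 15); Orbyt gets 9.
- Y → Nexon plays Gamma (best of 0, 7, 13); Orbyt gets 0.
- Z → Nexon plays Gamma (best of 9, 1, 20); Orbyt gets 6.
Maximizing over 9, 0, 6, Orbyt chooses X. Subgame-perfect outcome: (Alpha, X) with payoffs (16, 9).
Under simultaneous play:
Nexon's best replies: X→Alpha; Y→Gamma; Z→Gamma.
Orbyt's best replies: Alpha→Z; Beta→X; Gamma→Z.
Only (Gamma, Z) has each player best-responding; Nash payoffs (20, 6).
Orbyt's commitment gain: 9 − 6 = 3.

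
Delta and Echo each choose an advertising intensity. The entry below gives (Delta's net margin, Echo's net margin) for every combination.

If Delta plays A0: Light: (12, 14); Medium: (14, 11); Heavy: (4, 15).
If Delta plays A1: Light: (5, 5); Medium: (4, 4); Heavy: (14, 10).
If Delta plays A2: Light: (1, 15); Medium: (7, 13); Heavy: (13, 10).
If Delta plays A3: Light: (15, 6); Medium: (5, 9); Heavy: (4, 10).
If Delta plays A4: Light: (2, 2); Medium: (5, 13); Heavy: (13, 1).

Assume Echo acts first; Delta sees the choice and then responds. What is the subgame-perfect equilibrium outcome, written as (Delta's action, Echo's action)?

(A0, Medium)

Work backward from Delta's decision.
- Light: BR = A3, leader payoff 6.
- Medium: BR = A0, leader payoff 11.
- Heavy: BR = A1, leader payoff 10.
Among 6, 11, 10, the best is 11 at Medium. Subgame-perfect outcome: (A0, Medium) with payoffs (14, 11).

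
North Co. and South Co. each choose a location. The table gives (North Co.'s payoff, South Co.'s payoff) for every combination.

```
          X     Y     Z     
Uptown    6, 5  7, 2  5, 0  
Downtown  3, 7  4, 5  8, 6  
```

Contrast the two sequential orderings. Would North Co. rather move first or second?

second

If North Co. leads: South Co.'s best replies are Uptown→X, Downtown→X; North Co.'s induced payoffs 6, 3; outcome (Uptown, X), payoffs (6, 5).
If South Co. leads: North Co.'s best replies are X→Uptown, Y→Uptown, Z→Downtown; South Co.'s induced payoffs 5, 2, 6; outcome (Downtown, Z), payoffs (8, 6).
North Co. gets 6 moving first and 8 moving second, so North Co. prefers to move second.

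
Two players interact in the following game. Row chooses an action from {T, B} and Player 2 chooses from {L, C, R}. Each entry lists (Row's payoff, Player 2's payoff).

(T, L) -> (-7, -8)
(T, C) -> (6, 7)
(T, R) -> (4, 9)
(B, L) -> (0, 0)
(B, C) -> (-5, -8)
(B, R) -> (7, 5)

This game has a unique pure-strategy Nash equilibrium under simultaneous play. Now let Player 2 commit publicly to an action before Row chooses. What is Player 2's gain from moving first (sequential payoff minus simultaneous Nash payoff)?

Work backward from Row's decision.
- L: BR = B, leader payoff 0.
- C: BR = T, leader payoff 7.
- R: BR = B, leader payoff 5.
Player 2's induced payoffs are 0, 7, 5, so Player 2 commits to C. Subgame-perfect outcome: (T, C) with payoffs (6, 7).
Under simultaneous play:
Row's best replies: L→B; C→T; R→B.
Player 2's best replies: T→R; B→R.
Only (B, R) has each player best-responding; Nash payoffs (7, 5).
Player 2's commitment gain: 7 − 5 = 2.

2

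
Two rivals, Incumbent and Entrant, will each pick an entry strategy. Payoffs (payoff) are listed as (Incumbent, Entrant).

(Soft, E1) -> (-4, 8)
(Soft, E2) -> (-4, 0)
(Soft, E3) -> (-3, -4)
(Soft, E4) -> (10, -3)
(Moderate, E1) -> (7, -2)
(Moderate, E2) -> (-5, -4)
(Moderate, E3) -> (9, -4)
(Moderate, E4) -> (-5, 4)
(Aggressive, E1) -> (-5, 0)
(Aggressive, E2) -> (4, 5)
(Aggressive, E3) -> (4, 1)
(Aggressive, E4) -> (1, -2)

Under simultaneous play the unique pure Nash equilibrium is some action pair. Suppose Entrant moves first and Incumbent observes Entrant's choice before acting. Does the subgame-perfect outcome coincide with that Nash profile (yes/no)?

yes

Work backward from Incumbent's decision.
- E1 → Incumbent plays Moderate (best of -4, 7, -5); Entrant gets -2.
- E2 → Incumbent plays Aggressive (best of -4, -5, 4); Entrant gets 5.
- E3 → Incumbent plays Moderate (best of -3, 9, 4); Entrant gets -4.
- E4 → Incumbent plays Soft (best of 10, -5, 1); Entrant gets -3.
Entrant's induced payoffs are -2, 5, -4, -3, so Entrant commits to E2. Subgame-perfect outcome: (Aggressive, E2) with payoffs (4, 5).
Under simultaneous play:
Incumbent's best replies: E1→Moderate; E2→Aggressive; E3→Moderate; E4→Soft.
Entrant's best replies: Soft→E1; Moderate→E4; Aggressive→E2.
The unique mutual best reply is (Aggressive, E2), giving (4, 5).
Sequential outcome (Aggressive, E2) coincides with the Nash profile (Aggressive, E2).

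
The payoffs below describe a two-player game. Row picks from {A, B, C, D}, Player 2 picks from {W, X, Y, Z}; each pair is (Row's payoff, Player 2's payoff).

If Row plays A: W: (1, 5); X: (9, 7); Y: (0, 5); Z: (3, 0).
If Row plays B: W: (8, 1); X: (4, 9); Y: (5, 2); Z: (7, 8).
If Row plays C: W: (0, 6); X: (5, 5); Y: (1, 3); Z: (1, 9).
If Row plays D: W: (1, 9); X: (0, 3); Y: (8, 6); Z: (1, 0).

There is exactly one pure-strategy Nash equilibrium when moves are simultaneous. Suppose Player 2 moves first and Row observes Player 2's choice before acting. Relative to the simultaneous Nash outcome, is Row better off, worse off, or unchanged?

worse off

Backward induction with Player 2 moving first.
- W: Row compares 1, 8, 0, 1 and picks B; Player 2 would get 1.
- X: Row compares 9, 4, 5, 0 and picks A; Player 2 would get 7.
- Y: Row compares 0, 5, 1, 8 and picks D; Player 2 would get 6.
- Z: Row compares 3, 7, 1, 1 and picks B; Player 2 would get 8.
Player 2's induced payoffs are 1, 7, 6, 8, so Player 2 commits to Z. Subgame-perfect outcome: (B, Z) with payoffs (7, 8).
Under simultaneous play:
Row's best replies: W→B; X→A; Y→D; Z→B.
Player 2's best replies: A→X; B→X; C→Z; D→W.
The unique mutual best reply is (A, X), giving (9, 7).
Row earns 7 sequentially versus 9 at the Nash outcome: worse off.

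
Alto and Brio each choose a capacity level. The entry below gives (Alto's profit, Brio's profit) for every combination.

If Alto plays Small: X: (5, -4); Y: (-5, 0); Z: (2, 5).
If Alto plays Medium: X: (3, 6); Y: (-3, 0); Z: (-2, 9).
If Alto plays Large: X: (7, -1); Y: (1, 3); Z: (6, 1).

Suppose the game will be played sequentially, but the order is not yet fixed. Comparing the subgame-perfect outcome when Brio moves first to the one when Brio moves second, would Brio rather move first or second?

second

If Alto leads: Brio's best replies are Small→Z, Medium→Z, Large→Y; Alto's induced payoffs 2, -2, 1; outcome (Small, Z), payoffs (2, 5).
If Brio leads: Alto's best replies are X→Large, Y→Large, Z→Large; Brio's induced payoffs -1, 3, 1; outcome (Large, Y), payoffs (1, 3).
Brio gets 3 moving first and 5 moving second, so Brio prefers to move second.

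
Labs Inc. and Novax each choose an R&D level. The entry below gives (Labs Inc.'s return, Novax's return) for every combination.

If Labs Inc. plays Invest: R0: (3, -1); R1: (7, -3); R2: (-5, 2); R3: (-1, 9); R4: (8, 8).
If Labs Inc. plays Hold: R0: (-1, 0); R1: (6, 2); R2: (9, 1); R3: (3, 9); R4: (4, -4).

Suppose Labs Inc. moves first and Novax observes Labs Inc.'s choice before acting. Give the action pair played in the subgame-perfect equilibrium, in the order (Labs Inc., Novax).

Work backward from Novax's decision.
- Invest → Novax plays R3 (best of -1, -3, 2, 9, 8); Labs Inc. gets -1.
- Hold → Novax plays R3 (best of 0, 2, 1, 9, -4); Labs Inc. gets 3.
Among -1, 3, the best is 3 at Hold. Subgame-perfect outcome: (Hold, R3) with payoffs (3, 9).

(Hold, R3)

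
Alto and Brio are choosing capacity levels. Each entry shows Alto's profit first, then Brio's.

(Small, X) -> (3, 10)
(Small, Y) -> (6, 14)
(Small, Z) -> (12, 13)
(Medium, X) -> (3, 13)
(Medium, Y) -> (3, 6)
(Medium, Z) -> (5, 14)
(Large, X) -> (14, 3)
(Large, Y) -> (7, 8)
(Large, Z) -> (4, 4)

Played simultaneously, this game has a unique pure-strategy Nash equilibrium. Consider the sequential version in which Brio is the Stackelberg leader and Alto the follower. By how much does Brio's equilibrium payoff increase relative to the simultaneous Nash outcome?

Work backward from Alto's decision.
- X: BR = Large, leader payoff 3.
- Y: BR = Large, leader payoff 8.
- Z: BR = Small, leader payoff 13.
Maximizing over 3, 8, 13, Brio chooses Z. Subgame-perfect outcome: (Small, Z) with payoffs (12, 13).
Now find the simultaneous Nash equilibrium.
Alto's best replies: X→Large; Y→Large; Z→Small.
Brio's best replies: Small→Y; Medium→Z; Large→Y.
The unique mutual best reply is (Large, Y), giving (7, 8).
Brio's commitment gain: 13 − 8 = 5.

5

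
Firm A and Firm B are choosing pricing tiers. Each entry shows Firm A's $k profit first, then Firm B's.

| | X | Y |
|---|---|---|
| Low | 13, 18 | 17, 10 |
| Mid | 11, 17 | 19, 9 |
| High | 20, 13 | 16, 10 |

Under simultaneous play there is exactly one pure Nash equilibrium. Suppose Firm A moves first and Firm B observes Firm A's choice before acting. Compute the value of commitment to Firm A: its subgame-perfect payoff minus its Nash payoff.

Work backward from Firm B's decision.
- Low: Firm B compares 18, 10 and picks X; Firm A would get 13.
- Mid: Firm B compares 17, 9 and picks X; Firm A would get 11.
- High: Firm B compares 13, 10 and picks X; Firm A would get 20.
Among 13, 11, 20, the best is 20 at High. Subgame-perfect outcome: (High, X) with payoffs (20, 13).
Now find the simultaneous Nash equilibrium.
Firm A's best replies: X→High; Y→Mid.
Firm B's best replies: Low→X; Mid→X; High→X.
The unique mutual best reply is (High, X), giving (20, 13).
Firm A's commitment gain: 20 − 20 = 0.

0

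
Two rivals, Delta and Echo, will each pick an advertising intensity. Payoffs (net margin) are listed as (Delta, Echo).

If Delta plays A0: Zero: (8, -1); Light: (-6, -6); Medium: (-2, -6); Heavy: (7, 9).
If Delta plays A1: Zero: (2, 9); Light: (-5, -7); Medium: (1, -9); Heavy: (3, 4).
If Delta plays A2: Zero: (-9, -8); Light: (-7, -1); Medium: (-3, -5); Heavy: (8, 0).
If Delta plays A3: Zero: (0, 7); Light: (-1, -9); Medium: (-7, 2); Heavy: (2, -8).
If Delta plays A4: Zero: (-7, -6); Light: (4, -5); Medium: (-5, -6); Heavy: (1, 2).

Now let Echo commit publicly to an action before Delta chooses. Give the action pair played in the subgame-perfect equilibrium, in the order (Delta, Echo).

(A2, Heavy)

Work backward from Delta's decision.
- Zero → Delta plays A0 (best of 8, 2, -9, 0, -7); Echo gets -1.
- Light → Delta plays A4 (best of -6, -5, -7, -1, 4); Echo gets -5.
- Medium → Delta plays A1 (best of -2, 1, -3, -7, -5); Echo gets -9.
- Heavy → Delta plays A2 (best of 7, 3, 8, 2, 1); Echo gets 0.
Among -1, -5, -9, 0, the best is 0 at Heavy. Subgame-perfect outcome: (A2, Heavy) with payoffs (8, 0).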